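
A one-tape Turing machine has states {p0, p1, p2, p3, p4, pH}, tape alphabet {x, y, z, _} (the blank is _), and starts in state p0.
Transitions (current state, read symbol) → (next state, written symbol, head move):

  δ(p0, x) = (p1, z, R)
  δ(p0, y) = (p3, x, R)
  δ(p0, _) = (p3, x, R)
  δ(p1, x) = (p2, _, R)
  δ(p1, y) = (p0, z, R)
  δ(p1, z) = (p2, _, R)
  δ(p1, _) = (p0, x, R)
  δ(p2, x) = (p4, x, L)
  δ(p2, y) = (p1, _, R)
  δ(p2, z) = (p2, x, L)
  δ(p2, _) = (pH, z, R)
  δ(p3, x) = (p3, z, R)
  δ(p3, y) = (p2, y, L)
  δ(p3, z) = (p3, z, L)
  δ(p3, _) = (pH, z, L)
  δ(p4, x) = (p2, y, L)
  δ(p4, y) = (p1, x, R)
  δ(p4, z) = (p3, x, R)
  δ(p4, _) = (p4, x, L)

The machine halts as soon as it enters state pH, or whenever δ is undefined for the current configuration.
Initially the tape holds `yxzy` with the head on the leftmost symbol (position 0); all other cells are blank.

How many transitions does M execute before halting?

8

state=p0 head=0 tape=__[y]xzy   (p0,y)→(p3,x,R)
state=p3 head=1 tape=__x[x]zy   (p3,x)→(p3,z,R)
state=p3 head=2 tape=__xz[z]y   (p3,z)→(p3,z,L)
state=p3 head=1 tape=__x[z]zy   (p3,z)→(p3,z,L)
state=p3 head=0 tape=__[x]zzy   (p3,x)→(p3,z,R)
state=p3 head=1 tape=__z[z]zy   (p3,z)→(p3,z,L)
state=p3 head=0 tape=__[z]zzy   (p3,z)→(p3,z,L)
state=p3 head=-1 tape=_[_]zzzy   (p3,_)→(pH,z,L)
state=pH head=-2 tape=[_]zzzzy
M halts after 8 transitions.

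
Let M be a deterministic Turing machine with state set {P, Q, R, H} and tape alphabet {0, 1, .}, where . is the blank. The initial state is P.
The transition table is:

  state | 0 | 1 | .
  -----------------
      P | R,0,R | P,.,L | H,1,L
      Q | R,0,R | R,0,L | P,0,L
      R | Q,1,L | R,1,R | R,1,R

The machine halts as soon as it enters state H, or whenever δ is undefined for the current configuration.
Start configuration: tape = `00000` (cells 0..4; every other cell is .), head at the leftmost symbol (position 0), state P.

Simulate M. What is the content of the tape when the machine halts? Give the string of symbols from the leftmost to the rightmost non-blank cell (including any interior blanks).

1010100

P | ...[0]0000   read 0 → write 0, move R, go to R
R | ...0[0]000   read 0 → write 1, move L, go to Q
Q | ...[0]1000   read 0 → write 0, move R, go to R
R | ...0[1]000   read 1 → write 1, move R, go to R
R | ...01[0]00   read 0 → write 1, move L, go to Q
Q | ...0[1]100   read 1 → write 0, move L, go to R
R | ...[0]0100   read 0 → write 1, move L, go to Q
Q | ..[.]10100   read . → write 0, move L, go to P
P | .[.]010100   read . → write 1, move L, go to H
H | [.]1010100
The non-blank tape span at halt is 1010100.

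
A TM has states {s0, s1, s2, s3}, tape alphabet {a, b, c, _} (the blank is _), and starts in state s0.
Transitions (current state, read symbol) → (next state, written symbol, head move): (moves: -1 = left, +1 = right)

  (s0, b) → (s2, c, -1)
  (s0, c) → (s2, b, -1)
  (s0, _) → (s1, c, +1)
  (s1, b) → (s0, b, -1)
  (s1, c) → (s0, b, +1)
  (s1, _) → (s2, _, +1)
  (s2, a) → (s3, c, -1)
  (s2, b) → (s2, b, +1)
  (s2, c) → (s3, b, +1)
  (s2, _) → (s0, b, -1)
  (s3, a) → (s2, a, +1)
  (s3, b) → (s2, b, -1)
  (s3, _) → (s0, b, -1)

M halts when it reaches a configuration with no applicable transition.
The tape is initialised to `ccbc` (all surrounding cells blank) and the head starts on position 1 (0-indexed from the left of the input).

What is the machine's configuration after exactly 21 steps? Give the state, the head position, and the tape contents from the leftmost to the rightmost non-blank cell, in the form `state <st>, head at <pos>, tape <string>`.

state s2, head at 6, tape bbbbbb

state=s0 head=1 tape=c[c]bc___   (s0,c)→(s2,b,-1)
state=s2 head=0 tape=[c]bbc___   (s2,c)→(s3,b,+1)
state=s3 head=1 tape=b[b]bc___   (s3,b)→(s2,b,-1)
state=s2 head=0 tape=[b]bbc___   (s2,b)→(s2,b,+1)
state=s2 head=1 tape=b[b]bc___   (s2,b)→(s2,b,+1)
state=s2 head=2 tape=bb[b]c___   (s2,b)→(s2,b,+1)
state=s2 head=3 tape=bbb[c]___   (s2,c)→(s3,b,+1)
state=s3 head=4 tape=bbbb[_]__   (s3,_)→(s0,b,-1)
state=s0 head=3 tape=bbb[b]b__   (s0,b)→(s2,c,-1)
state=s2 head=2 tape=bb[b]cb__   (s2,b)→(s2,b,+1)
state=s2 head=3 tape=bbb[c]b__   (s2,c)→(s3,b,+1)
state=s3 head=4 tape=bbbb[b]__   (s3,b)→(s2,b,-1)
state=s2 head=3 tape=bbb[b]b__   (s2,b)→(s2,b,+1)
state=s2 head=4 tape=bbbb[b]__   (s2,b)→(s2,b,+1)
state=s2 head=5 tape=bbbbb[_]_   (s2,_)→(s0,b,-1)
state=s0 head=4 tape=bbbb[b]b_   (s0,b)→(s2,c,-1)
state=s2 head=3 tape=bbb[b]cb_   (s2,b)→(s2,b,+1)
state=s2 head=4 tape=bbbb[c]b_   (s2,c)→(s3,b,+1)
state=s3 head=5 tape=bbbbb[b]_   (s3,b)→(s2,b,-1)
state=s2 head=4 tape=bbbb[b]b_   (s2,b)→(s2,b,+1)
state=s2 head=5 tape=bbbbb[b]_   (s2,b)→(s2,b,+1)
state=s2 head=6 tape=bbbbbb[_]
After 21 steps: state s2, head at 6, tape bbbbbb.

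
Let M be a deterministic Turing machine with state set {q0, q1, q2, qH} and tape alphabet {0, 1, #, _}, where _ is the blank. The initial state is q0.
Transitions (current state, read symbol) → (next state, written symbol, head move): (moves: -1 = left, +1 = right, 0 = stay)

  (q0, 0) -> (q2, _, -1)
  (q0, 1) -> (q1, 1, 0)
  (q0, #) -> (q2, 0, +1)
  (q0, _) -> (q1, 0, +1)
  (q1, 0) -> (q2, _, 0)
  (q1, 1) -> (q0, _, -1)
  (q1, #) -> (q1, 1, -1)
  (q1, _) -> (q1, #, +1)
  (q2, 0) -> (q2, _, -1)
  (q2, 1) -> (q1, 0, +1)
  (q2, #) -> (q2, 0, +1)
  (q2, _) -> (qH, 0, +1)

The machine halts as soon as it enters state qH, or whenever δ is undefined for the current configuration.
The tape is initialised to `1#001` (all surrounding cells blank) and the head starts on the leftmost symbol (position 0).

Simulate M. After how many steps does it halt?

state=q0 head=0 tape=_[1]#001   (q0,1)→(q1,1,0)
state=q1 head=0 tape=_[1]#001   (q1,1)→(q0,_,-1)
state=q0 head=-1 tape=[_]_#001   (q0,_)→(q1,0,+1)
state=q1 head=0 tape=0[_]#001   (q1,_)→(q1,#,+1)
state=q1 head=1 tape=0#[#]001   (q1,#)→(q1,1,-1)
state=q1 head=0 tape=0[#]1001   (q1,#)→(q1,1,-1)
state=q1 head=-1 tape=[0]11001   (q1,0)→(q2,_,0)
state=q2 head=-1 tape=[_]11001   (q2,_)→(qH,0,+1)
state=qH head=0 tape=0[1]1001
M halts after 8 transitions.

8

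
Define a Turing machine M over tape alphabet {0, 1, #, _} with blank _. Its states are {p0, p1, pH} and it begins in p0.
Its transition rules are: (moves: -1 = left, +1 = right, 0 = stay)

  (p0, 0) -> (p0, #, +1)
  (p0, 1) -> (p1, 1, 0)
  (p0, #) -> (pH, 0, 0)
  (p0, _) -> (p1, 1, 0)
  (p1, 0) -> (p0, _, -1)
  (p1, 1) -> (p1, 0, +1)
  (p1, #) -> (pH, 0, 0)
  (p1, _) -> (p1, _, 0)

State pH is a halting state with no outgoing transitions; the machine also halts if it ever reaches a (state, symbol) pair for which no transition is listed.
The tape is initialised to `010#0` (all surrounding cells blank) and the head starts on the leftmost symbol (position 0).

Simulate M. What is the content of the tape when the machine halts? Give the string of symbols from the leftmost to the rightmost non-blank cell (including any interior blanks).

p0 | [0]10#0   read 0 → write #, move +1, go to p0
p0 | #[1]0#0   read 1 → write 1, move 0, go to p1
p1 | #[1]0#0   read 1 → write 0, move +1, go to p1
p1 | #0[0]#0   read 0 → write _, move -1, go to p0
p0 | #[0]_#0   read 0 → write #, move +1, go to p0
p0 | ##[_]#0   read _ → write 1, move 0, go to p1
p1 | ##[1]#0   read 1 → write 0, move +1, go to p1
p1 | ##0[#]0   read # → write 0, move 0, go to pH
pH | ##0[0]0
The non-blank tape span at halt is ##000.

##000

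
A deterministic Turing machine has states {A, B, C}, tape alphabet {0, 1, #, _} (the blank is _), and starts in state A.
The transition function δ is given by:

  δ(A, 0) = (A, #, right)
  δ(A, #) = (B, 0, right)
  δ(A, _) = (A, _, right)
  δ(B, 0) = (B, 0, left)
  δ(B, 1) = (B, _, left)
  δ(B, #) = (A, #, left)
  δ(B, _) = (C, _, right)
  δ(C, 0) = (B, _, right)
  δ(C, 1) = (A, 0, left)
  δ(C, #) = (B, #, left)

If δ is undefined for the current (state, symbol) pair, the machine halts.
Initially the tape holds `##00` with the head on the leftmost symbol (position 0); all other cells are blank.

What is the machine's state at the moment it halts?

state=A head=0 tape=_[#]#00__   (A,#)→(B,0,right)
state=B head=1 tape=_0[#]00__   (B,#)→(A,#,left)
state=A head=0 tape=_[0]#00__   (A,0)→(A,#,right)
state=A head=1 tape=_#[#]00__   (A,#)→(B,0,right)
state=B head=2 tape=_#0[0]0__   (B,0)→(B,0,left)
state=B head=1 tape=_#[0]00__   (B,0)→(B,0,left)
state=B head=0 tape=_[#]000__   (B,#)→(A,#,left)
state=A head=-1 tape=[_]#000__   (A,_)→(A,_,right)
state=A head=0 tape=_[#]000__   (A,#)→(B,0,right)
state=B head=1 tape=_0[0]00__   (B,0)→(B,0,left)
state=B head=0 tape=_[0]000__   (B,0)→(B,0,left)
state=B head=-1 tape=[_]0000__   (B,_)→(C,_,right)
state=C head=0 tape=_[0]000__   (C,0)→(B,_,right)
state=B head=1 tape=__[0]00__   (B,0)→(B,0,left)
state=B head=0 tape=_[_]000__   (B,_)→(C,_,right)
state=C head=1 tape=__[0]00__   (C,0)→(B,_,right)
state=B head=2 tape=___[0]0__   (B,0)→(B,0,left)
state=B head=1 tape=__[_]00__   (B,_)→(C,_,right)
state=C head=2 tape=___[0]0__   (C,0)→(B,_,right)
state=B head=3 tape=____[0]__   (B,0)→(B,0,left)
state=B head=2 tape=___[_]0__   (B,_)→(C,_,right)
state=C head=3 tape=____[0]__   (C,0)→(B,_,right)
state=B head=4 tape=_____[_]_   (B,_)→(C,_,right)
state=C head=5 tape=______[_]
No transition is defined for (C, _); M halts in state C.

C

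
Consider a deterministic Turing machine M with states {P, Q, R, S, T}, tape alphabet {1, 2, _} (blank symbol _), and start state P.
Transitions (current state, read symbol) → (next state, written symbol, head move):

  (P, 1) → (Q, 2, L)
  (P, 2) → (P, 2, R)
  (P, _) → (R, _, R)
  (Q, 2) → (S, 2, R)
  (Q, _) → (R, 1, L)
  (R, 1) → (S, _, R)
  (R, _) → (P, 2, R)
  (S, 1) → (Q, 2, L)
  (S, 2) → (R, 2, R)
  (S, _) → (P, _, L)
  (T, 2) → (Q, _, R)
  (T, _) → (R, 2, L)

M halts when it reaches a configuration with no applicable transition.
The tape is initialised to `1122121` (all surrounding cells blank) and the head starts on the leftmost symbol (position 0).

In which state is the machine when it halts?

R

state=P head=0 tape=__[1]122121   (P,1)→(Q,2,L)
state=Q head=-1 tape=_[_]2122121   (Q,_)→(R,1,L)
state=R head=-2 tape=[_]12122121   (R,_)→(P,2,R)
state=P head=-1 tape=2[1]2122121   (P,1)→(Q,2,L)
state=Q head=-2 tape=[2]22122121   (Q,2)→(S,2,R)
state=S head=-1 tape=2[2]2122121   (S,2)→(R,2,R)
state=R head=0 tape=22[2]122121
No transition is defined for (R, 2); M halts in state R.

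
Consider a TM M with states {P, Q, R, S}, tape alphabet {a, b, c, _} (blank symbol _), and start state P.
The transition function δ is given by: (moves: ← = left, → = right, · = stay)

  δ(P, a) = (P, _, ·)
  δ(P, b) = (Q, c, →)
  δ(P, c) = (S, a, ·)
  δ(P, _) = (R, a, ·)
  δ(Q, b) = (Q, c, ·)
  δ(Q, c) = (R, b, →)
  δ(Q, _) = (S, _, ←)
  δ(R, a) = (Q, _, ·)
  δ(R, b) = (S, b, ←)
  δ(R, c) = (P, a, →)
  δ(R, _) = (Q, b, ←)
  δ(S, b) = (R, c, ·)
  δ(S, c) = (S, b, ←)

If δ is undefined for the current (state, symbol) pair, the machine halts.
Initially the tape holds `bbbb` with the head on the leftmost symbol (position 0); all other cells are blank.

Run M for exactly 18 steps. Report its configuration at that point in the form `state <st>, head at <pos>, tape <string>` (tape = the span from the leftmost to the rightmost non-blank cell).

state=P head=0 tape=[b]bbb__   (P,b)→(Q,c,→)
state=Q head=1 tape=c[b]bb__   (Q,b)→(Q,c,·)
state=Q head=1 tape=c[c]bb__   (Q,c)→(R,b,→)
state=R head=2 tape=cb[b]b__   (R,b)→(S,b,←)
state=S head=1 tape=c[b]bb__   (S,b)→(R,c,·)
state=R head=1 tape=c[c]bb__   (R,c)→(P,a,→)
state=P head=2 tape=ca[b]b__   (P,b)→(Q,c,→)
state=Q head=3 tape=cac[b]__   (Q,b)→(Q,c,·)
state=Q head=3 tape=cac[c]__   (Q,c)→(R,b,→)
state=R head=4 tape=cacb[_]_   (R,_)→(Q,b,←)
state=Q head=3 tape=cac[b]b_   (Q,b)→(Q,c,·)
state=Q head=3 tape=cac[c]b_   (Q,c)→(R,b,→)
state=R head=4 tape=cacb[b]_   (R,b)→(S,b,←)
state=S head=3 tape=cac[b]b_   (S,b)→(R,c,·)
state=R head=3 tape=cac[c]b_   (R,c)→(P,a,→)
state=P head=4 tape=caca[b]_   (P,b)→(Q,c,→)
state=Q head=5 tape=cacac[_]   (Q,_)→(S,_,←)
state=S head=4 tape=caca[c]_   (S,c)→(S,b,←)
state=S head=3 tape=cac[a]b_
After 18 steps: state S, head at 3, tape cacab.

state S, head at 3, tape cacab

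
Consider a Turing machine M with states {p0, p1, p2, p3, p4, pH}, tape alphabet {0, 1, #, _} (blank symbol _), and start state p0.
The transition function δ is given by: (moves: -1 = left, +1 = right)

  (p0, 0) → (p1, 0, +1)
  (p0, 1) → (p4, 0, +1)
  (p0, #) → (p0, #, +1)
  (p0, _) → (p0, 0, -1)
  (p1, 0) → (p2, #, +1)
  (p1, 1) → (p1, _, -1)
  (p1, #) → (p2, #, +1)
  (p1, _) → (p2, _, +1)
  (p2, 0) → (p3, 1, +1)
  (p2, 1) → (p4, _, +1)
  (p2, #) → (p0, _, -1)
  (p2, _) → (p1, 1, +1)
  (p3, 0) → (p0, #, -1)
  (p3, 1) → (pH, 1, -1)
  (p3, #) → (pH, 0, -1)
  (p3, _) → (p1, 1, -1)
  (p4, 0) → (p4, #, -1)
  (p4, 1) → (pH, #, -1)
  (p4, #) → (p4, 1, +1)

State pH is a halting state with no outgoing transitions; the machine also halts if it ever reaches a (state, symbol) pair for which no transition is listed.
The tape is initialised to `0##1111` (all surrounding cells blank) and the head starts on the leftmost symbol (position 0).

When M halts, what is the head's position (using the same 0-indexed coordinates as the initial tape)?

5

state=p0 head=0 tape=[0]##1111   (p0,0)→(p1,0,+1)
state=p1 head=1 tape=0[#]#1111   (p1,#)→(p2,#,+1)
state=p2 head=2 tape=0#[#]1111   (p2,#)→(p0,_,-1)
state=p0 head=1 tape=0[#]_1111   (p0,#)→(p0,#,+1)
state=p0 head=2 tape=0#[_]1111   (p0,_)→(p0,0,-1)
state=p0 head=1 tape=0[#]01111   (p0,#)→(p0,#,+1)
state=p0 head=2 tape=0#[0]1111   (p0,0)→(p1,0,+1)
state=p1 head=3 tape=0#0[1]111   (p1,1)→(p1,_,-1)
state=p1 head=2 tape=0#[0]_111   (p1,0)→(p2,#,+1)
state=p2 head=3 tape=0##[_]111   (p2,_)→(p1,1,+1)
state=p1 head=4 tape=0##1[1]11   (p1,1)→(p1,_,-1)
state=p1 head=3 tape=0##[1]_11   (p1,1)→(p1,_,-1)
state=p1 head=2 tape=0#[#]__11   (p1,#)→(p2,#,+1)
state=p2 head=3 tape=0##[_]_11   (p2,_)→(p1,1,+1)
state=p1 head=4 tape=0##1[_]11   (p1,_)→(p2,_,+1)
state=p2 head=5 tape=0##1_[1]1   (p2,1)→(p4,_,+1)
state=p4 head=6 tape=0##1__[1]   (p4,1)→(pH,#,-1)
state=pH head=5 tape=0##1_[_]#
At halt the head is at cell 5.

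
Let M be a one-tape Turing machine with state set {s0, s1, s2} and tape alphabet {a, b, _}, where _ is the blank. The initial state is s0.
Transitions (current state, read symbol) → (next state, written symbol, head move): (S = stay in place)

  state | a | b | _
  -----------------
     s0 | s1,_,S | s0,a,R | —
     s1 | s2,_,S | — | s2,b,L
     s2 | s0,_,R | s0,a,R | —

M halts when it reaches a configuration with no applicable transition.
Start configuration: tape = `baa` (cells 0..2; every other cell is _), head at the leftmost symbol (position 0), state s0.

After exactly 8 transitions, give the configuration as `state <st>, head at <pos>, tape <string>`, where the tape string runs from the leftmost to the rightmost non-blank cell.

state=s0 head=0 tape=[b]aa   (s0,b)→(s0,a,R)
state=s0 head=1 tape=a[a]a   (s0,a)→(s1,_,S)
state=s1 head=1 tape=a[_]a   (s1,_)→(s2,b,L)
state=s2 head=0 tape=[a]ba   (s2,a)→(s0,_,R)
state=s0 head=1 tape=_[b]a   (s0,b)→(s0,a,R)
state=s0 head=2 tape=_a[a]   (s0,a)→(s1,_,S)
state=s1 head=2 tape=_a[_]   (s1,_)→(s2,b,L)
state=s2 head=1 tape=_[a]b   (s2,a)→(s0,_,R)
state=s0 head=2 tape=__[b]
After 8 steps: state s0, head at 2, tape b.

state s0, head at 2, tape b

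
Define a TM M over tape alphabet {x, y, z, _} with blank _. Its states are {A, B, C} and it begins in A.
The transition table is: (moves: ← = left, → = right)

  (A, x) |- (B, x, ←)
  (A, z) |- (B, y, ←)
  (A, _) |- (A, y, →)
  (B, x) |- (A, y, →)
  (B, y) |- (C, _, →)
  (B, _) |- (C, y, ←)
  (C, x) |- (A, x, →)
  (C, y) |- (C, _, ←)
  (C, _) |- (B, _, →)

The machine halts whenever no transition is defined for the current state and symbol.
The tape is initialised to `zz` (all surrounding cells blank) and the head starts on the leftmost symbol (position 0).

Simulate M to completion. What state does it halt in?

C

state=A head=0 tape=__[z]z   (A,z)→(B,y,←)
state=B head=-1 tape=_[_]yz   (B,_)→(C,y,←)
state=C head=-2 tape=[_]yyz   (C,_)→(B,_,→)
state=B head=-1 tape=_[y]yz   (B,y)→(C,_,→)
state=C head=0 tape=__[y]z   (C,y)→(C,_,←)
state=C head=-1 tape=_[_]_z   (C,_)→(B,_,→)
state=B head=0 tape=__[_]z   (B,_)→(C,y,←)
state=C head=-1 tape=_[_]yz   (C,_)→(B,_,→)
state=B head=0 tape=__[y]z   (B,y)→(C,_,→)
state=C head=1 tape=___[z]
No transition is defined for (C, z); M halts in state C.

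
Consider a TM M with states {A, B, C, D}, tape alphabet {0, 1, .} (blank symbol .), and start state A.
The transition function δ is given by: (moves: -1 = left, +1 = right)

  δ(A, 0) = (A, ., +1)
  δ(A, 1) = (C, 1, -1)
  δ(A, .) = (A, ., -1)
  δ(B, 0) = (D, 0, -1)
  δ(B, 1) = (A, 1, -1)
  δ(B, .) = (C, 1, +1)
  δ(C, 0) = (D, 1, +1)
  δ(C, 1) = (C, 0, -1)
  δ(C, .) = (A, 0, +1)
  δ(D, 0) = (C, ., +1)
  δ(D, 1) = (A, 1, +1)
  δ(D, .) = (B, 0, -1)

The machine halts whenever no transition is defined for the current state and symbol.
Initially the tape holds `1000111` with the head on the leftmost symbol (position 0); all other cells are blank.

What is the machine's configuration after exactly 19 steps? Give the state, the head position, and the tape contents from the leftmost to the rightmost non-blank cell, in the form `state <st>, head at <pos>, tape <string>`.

state=A head=0 tape=.[1]000111   (A,1)→(C,1,-1)
state=C head=-1 tape=[.]1000111   (C,.)→(A,0,+1)
state=A head=0 tape=0[1]000111   (A,1)→(C,1,-1)
state=C head=-1 tape=[0]1000111   (C,0)→(D,1,+1)
state=D head=0 tape=1[1]000111   (D,1)→(A,1,+1)
state=A head=1 tape=11[0]00111   (A,0)→(A,.,+1)
state=A head=2 tape=11.[0]0111   (A,0)→(A,.,+1)
state=A head=3 tape=11..[0]111   (A,0)→(A,.,+1)
state=A head=4 tape=11...[1]11   (A,1)→(C,1,-1)
state=C head=3 tape=11..[.]111   (C,.)→(A,0,+1)
state=A head=4 tape=11..0[1]11   (A,1)→(C,1,-1)
state=C head=3 tape=11..[0]111   (C,0)→(D,1,+1)
state=D head=4 tape=11..1[1]11   (D,1)→(A,1,+1)
state=A head=5 tape=11..11[1]1   (A,1)→(C,1,-1)
state=C head=4 tape=11..1[1]11   (C,1)→(C,0,-1)
state=C head=3 tape=11..[1]011   (C,1)→(C,0,-1)
state=C head=2 tape=11.[.]0011   (C,.)→(A,0,+1)
state=A head=3 tape=11.0[0]011   (A,0)→(A,.,+1)
state=A head=4 tape=11.0.[0]11   (A,0)→(A,.,+1)
state=A head=5 tape=11.0..[1]1
After 19 steps: state A, head at 5, tape 11.0..11.

state A, head at 5, tape 11.0..11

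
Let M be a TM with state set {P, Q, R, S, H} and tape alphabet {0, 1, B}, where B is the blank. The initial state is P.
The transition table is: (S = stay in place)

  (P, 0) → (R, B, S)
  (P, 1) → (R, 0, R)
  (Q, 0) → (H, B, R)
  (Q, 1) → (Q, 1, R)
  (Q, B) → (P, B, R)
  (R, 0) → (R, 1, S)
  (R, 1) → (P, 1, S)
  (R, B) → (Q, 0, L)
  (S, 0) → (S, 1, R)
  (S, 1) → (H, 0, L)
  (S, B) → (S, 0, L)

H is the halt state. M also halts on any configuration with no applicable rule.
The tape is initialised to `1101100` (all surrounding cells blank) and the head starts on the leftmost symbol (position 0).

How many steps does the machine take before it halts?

P | [1]101100B   read 1 → write 0, move R, go to R
R | 0[1]01100B   read 1 → write 1, move S, go to P
P | 0[1]01100B   read 1 → write 0, move R, go to R
R | 00[0]1100B   read 0 → write 1, move S, go to R
R | 00[1]1100B   read 1 → write 1, move S, go to P
P | 00[1]1100B   read 1 → write 0, move R, go to R
R | 000[1]100B   read 1 → write 1, move S, go to P
P | 000[1]100B   read 1 → write 0, move R, go to R
R | 0000[1]00B   read 1 → write 1, move S, go to P
P | 0000[1]00B   read 1 → write 0, move R, go to R
R | 00000[0]0B   read 0 → write 1, move S, go to R
R | 00000[1]0B   read 1 → write 1, move S, go to P
P | 00000[1]0B   read 1 → write 0, move R, go to R
R | 000000[0]B   read 0 → write 1, move S, go to R
R | 000000[1]B   read 1 → write 1, move S, go to P
P | 000000[1]B   read 1 → write 0, move R, go to R
R | 0000000[B]   read B → write 0, move L, go to Q
Q | 000000[0]0   read 0 → write B, move R, go to H
H | 000000B[0]
M halts after 18 transitions.

18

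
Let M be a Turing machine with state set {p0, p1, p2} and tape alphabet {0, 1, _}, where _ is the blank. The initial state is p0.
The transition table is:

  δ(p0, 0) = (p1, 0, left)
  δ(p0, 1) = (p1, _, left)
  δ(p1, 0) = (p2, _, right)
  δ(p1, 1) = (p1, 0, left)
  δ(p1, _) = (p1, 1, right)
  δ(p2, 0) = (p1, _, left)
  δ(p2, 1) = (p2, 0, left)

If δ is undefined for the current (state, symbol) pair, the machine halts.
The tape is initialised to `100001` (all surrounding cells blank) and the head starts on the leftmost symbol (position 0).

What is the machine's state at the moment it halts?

state=p0 head=0 tape=__[1]00001_   (p0,1)→(p1,_,left)
state=p1 head=-1 tape=_[_]_00001_   (p1,_)→(p1,1,right)
state=p1 head=0 tape=_1[_]00001_   (p1,_)→(p1,1,right)
state=p1 head=1 tape=_11[0]0001_   (p1,0)→(p2,_,right)
state=p2 head=2 tape=_11_[0]001_   (p2,0)→(p1,_,left)
state=p1 head=1 tape=_11[_]_001_   (p1,_)→(p1,1,right)
state=p1 head=2 tape=_111[_]001_   (p1,_)→(p1,1,right)
state=p1 head=3 tape=_1111[0]01_   (p1,0)→(p2,_,right)
state=p2 head=4 tape=_1111_[0]1_   (p2,0)→(p1,_,left)
state=p1 head=3 tape=_1111[_]_1_   (p1,_)→(p1,1,right)
state=p1 head=4 tape=_11111[_]1_   (p1,_)→(p1,1,right)
state=p1 head=5 tape=_111111[1]_   (p1,1)→(p1,0,left)
state=p1 head=4 tape=_11111[1]0_   (p1,1)→(p1,0,left)
state=p1 head=3 tape=_1111[1]00_   (p1,1)→(p1,0,left)
state=p1 head=2 tape=_111[1]000_   (p1,1)→(p1,0,left)
state=p1 head=1 tape=_11[1]0000_   (p1,1)→(p1,0,left)
state=p1 head=0 tape=_1[1]00000_   (p1,1)→(p1,0,left)
state=p1 head=-1 tape=_[1]000000_   (p1,1)→(p1,0,left)
state=p1 head=-2 tape=[_]0000000_   (p1,_)→(p1,1,right)
state=p1 head=-1 tape=1[0]000000_   (p1,0)→(p2,_,right)
state=p2 head=0 tape=1_[0]00000_   (p2,0)→(p1,_,left)
state=p1 head=-1 tape=1[_]_00000_   (p1,_)→(p1,1,right)
state=p1 head=0 tape=11[_]00000_   (p1,_)→(p1,1,right)
state=p1 head=1 tape=111[0]0000_   (p1,0)→(p2,_,right)
state=p2 head=2 tape=111_[0]000_   (p2,0)→(p1,_,left)
state=p1 head=1 tape=111[_]_000_   (p1,_)→(p1,1,right)
state=p1 head=2 tape=1111[_]000_   (p1,_)→(p1,1,right)
state=p1 head=3 tape=11111[0]00_   (p1,0)→(p2,_,right)
state=p2 head=4 tape=11111_[0]0_   (p2,0)→(p1,_,left)
state=p1 head=3 tape=11111[_]_0_   (p1,_)→(p1,1,right)
state=p1 head=4 tape=111111[_]0_   (p1,_)→(p1,1,right)
state=p1 head=5 tape=1111111[0]_   (p1,0)→(p2,_,right)
state=p2 head=6 tape=1111111_[_]
No transition is defined for (p2, _); M halts in state p2.

p2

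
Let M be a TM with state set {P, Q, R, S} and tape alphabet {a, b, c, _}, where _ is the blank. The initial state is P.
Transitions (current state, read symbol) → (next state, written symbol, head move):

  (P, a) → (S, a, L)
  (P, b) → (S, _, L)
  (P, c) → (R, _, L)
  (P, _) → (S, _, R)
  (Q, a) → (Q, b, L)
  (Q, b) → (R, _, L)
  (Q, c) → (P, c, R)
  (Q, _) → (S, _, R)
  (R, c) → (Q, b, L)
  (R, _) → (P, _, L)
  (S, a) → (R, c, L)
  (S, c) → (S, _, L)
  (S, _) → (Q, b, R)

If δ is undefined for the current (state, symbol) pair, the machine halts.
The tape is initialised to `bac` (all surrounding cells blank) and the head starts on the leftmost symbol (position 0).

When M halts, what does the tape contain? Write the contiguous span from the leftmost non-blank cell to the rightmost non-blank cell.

P | ___[b]ac   read b → write _, move L, go to S
S | __[_]_ac   read _ → write b, move R, go to Q
Q | __b[_]ac   read _ → write _, move R, go to S
S | __b_[a]c   read a → write c, move L, go to R
R | __b[_]cc   read _ → write _, move L, go to P
P | __[b]_cc   read b → write _, move L, go to S
S | _[_]__cc   read _ → write b, move R, go to Q
Q | _b[_]_cc   read _ → write _, move R, go to S
S | _b_[_]cc   read _ → write b, move R, go to Q
Q | _b_b[c]c   read c → write c, move R, go to P
P | _b_bc[c]   read c → write _, move L, go to R
R | _b_b[c]_   read c → write b, move L, go to Q
Q | _b_[b]b_   read b → write _, move L, go to R
R | _b[_]_b_   read _ → write _, move L, go to P
P | _[b]__b_   read b → write _, move L, go to S
S | [_]___b_   read _ → write b, move R, go to Q
Q | b[_]__b_   read _ → write _, move R, go to S
S | b_[_]_b_   read _ → write b, move R, go to Q
Q | b_b[_]b_   read _ → write _, move R, go to S
S | b_b_[b]_
The non-blank tape span at halt is b_b_b.

b_b_b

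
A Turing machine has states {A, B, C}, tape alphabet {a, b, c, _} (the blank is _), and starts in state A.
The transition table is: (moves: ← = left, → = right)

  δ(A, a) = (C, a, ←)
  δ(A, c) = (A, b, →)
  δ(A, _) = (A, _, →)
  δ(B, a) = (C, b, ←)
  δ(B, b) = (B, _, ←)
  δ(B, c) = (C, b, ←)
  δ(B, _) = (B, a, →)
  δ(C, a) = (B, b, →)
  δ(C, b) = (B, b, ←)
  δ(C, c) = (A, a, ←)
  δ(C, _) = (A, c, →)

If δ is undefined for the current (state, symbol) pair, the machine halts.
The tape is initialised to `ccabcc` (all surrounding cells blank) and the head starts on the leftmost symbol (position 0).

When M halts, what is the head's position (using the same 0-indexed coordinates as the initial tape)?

-2

state=A head=0 tape=___[c]cabcc   (A,c)→(A,b,→)
state=A head=1 tape=___b[c]abcc   (A,c)→(A,b,→)
state=A head=2 tape=___bb[a]bcc   (A,a)→(C,a,←)
state=C head=1 tape=___b[b]abcc   (C,b)→(B,b,←)
state=B head=0 tape=___[b]babcc   (B,b)→(B,_,←)
state=B head=-1 tape=__[_]_babcc   (B,_)→(B,a,→)
state=B head=0 tape=__a[_]babcc   (B,_)→(B,a,→)
state=B head=1 tape=__aa[b]abcc   (B,b)→(B,_,←)
state=B head=0 tape=__a[a]_abcc   (B,a)→(C,b,←)
state=C head=-1 tape=__[a]b_abcc   (C,a)→(B,b,→)
state=B head=0 tape=__b[b]_abcc   (B,b)→(B,_,←)
state=B head=-1 tape=__[b]__abcc   (B,b)→(B,_,←)
state=B head=-2 tape=_[_]___abcc   (B,_)→(B,a,→)
state=B head=-1 tape=_a[_]__abcc   (B,_)→(B,a,→)
state=B head=0 tape=_aa[_]_abcc   (B,_)→(B,a,→)
state=B head=1 tape=_aaa[_]abcc   (B,_)→(B,a,→)
state=B head=2 tape=_aaaa[a]bcc   (B,a)→(C,b,←)
state=C head=1 tape=_aaa[a]bbcc   (C,a)→(B,b,→)
state=B head=2 tape=_aaab[b]bcc   (B,b)→(B,_,←)
state=B head=1 tape=_aaa[b]_bcc   (B,b)→(B,_,←)
state=B head=0 tape=_aa[a]__bcc   (B,a)→(C,b,←)
state=C head=-1 tape=_a[a]b__bcc   (C,a)→(B,b,→)
state=B head=0 tape=_ab[b]__bcc   (B,b)→(B,_,←)
state=B head=-1 tape=_a[b]___bcc   (B,b)→(B,_,←)
state=B head=-2 tape=_[a]____bcc   (B,a)→(C,b,←)
state=C head=-3 tape=[_]b____bcc   (C,_)→(A,c,→)
state=A head=-2 tape=c[b]____bcc
At halt the head is at cell -2.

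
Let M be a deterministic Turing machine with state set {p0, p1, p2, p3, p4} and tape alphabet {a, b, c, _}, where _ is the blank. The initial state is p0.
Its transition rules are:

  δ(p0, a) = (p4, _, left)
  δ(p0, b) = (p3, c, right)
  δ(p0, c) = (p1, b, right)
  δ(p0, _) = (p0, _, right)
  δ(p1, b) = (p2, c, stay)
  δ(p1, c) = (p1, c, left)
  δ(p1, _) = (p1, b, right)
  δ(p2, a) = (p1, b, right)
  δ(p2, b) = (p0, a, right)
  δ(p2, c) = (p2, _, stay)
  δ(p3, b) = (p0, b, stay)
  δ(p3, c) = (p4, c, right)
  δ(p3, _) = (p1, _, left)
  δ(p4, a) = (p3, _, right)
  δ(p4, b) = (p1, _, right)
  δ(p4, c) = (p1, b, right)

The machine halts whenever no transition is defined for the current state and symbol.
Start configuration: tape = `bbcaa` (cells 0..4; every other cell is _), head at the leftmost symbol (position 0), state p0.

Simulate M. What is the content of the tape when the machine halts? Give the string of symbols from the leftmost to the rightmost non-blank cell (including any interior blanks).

state=p0 head=0 tape=[b]bcaa   (p0,b)→(p3,c,right)
state=p3 head=1 tape=c[b]caa   (p3,b)→(p0,b,stay)
state=p0 head=1 tape=c[b]caa   (p0,b)→(p3,c,right)
state=p3 head=2 tape=cc[c]aa   (p3,c)→(p4,c,right)
state=p4 head=3 tape=ccc[a]a   (p4,a)→(p3,_,right)
state=p3 head=4 tape=ccc_[a]
The non-blank tape span at halt is ccc_a.

ccc_a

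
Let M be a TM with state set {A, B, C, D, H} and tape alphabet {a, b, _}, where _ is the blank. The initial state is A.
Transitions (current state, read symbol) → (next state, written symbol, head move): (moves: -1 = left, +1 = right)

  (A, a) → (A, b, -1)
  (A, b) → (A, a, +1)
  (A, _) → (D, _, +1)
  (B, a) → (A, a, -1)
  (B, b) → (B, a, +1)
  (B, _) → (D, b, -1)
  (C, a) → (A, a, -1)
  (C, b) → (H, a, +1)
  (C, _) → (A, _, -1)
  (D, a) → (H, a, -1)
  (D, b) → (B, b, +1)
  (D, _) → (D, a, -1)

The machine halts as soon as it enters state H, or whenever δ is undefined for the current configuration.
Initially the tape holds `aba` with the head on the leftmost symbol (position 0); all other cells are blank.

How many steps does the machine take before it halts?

17

state=A head=0 tape=_[a]ba_   (A,a)→(A,b,-1)
state=A head=-1 tape=[_]bba_   (A,_)→(D,_,+1)
state=D head=0 tape=_[b]ba_   (D,b)→(B,b,+1)
state=B head=1 tape=_b[b]a_   (B,b)→(B,a,+1)
state=B head=2 tape=_ba[a]_   (B,a)→(A,a,-1)
state=A head=1 tape=_b[a]a_   (A,a)→(A,b,-1)
state=A head=0 tape=_[b]ba_   (A,b)→(A,a,+1)
state=A head=1 tape=_a[b]a_   (A,b)→(A,a,+1)
state=A head=2 tape=_aa[a]_   (A,a)→(A,b,-1)
state=A head=1 tape=_a[a]b_   (A,a)→(A,b,-1)
state=A head=0 tape=_[a]bb_   (A,a)→(A,b,-1)
state=A head=-1 tape=[_]bbb_   (A,_)→(D,_,+1)
state=D head=0 tape=_[b]bb_   (D,b)→(B,b,+1)
state=B head=1 tape=_b[b]b_   (B,b)→(B,a,+1)
state=B head=2 tape=_ba[b]_   (B,b)→(B,a,+1)
state=B head=3 tape=_baa[_]   (B,_)→(D,b,-1)
state=D head=2 tape=_ba[a]b   (D,a)→(H,a,-1)
state=H head=1 tape=_b[a]ab
M halts after 17 transitions.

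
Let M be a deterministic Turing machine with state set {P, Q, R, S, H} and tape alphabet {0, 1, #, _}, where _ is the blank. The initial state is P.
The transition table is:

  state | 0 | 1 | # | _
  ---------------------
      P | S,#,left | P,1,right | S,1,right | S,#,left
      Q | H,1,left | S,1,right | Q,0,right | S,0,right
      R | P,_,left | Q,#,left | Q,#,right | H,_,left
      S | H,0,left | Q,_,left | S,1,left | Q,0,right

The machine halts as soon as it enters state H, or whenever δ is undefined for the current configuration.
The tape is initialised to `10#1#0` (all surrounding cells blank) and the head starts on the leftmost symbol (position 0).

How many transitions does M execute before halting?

11

state=P head=0 tape=_[1]0#1#0   (P,1)→(P,1,right)
state=P head=1 tape=_1[0]#1#0   (P,0)→(S,#,left)
state=S head=0 tape=_[1]##1#0   (S,1)→(Q,_,left)
state=Q head=-1 tape=[_]_##1#0   (Q,_)→(S,0,right)
state=S head=0 tape=0[_]##1#0   (S,_)→(Q,0,right)
state=Q head=1 tape=00[#]#1#0   (Q,#)→(Q,0,right)
state=Q head=2 tape=000[#]1#0   (Q,#)→(Q,0,right)
state=Q head=3 tape=0000[1]#0   (Q,1)→(S,1,right)
state=S head=4 tape=00001[#]0   (S,#)→(S,1,left)
state=S head=3 tape=0000[1]10   (S,1)→(Q,_,left)
state=Q head=2 tape=000[0]_10   (Q,0)→(H,1,left)
state=H head=1 tape=00[0]1_10
M halts after 11 transitions.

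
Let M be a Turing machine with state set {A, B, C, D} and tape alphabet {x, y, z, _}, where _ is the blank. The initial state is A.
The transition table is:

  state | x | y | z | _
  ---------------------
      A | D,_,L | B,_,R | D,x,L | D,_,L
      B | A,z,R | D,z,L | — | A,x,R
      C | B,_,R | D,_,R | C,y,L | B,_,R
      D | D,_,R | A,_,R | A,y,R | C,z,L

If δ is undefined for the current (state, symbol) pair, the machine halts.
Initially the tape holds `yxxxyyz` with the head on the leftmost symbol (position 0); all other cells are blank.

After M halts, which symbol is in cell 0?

state=A head=0 tape=[y]xxxyyz   (A,y)→(B,_,R)
state=B head=1 tape=_[x]xxyyz   (B,x)→(A,z,R)
state=A head=2 tape=_z[x]xyyz   (A,x)→(D,_,L)
state=D head=1 tape=_[z]_xyyz   (D,z)→(A,y,R)
state=A head=2 tape=_y[_]xyyz   (A,_)→(D,_,L)
state=D head=1 tape=_[y]_xyyz   (D,y)→(A,_,R)
state=A head=2 tape=__[_]xyyz   (A,_)→(D,_,L)
state=D head=1 tape=_[_]_xyyz   (D,_)→(C,z,L)
state=C head=0 tape=[_]z_xyyz   (C,_)→(B,_,R)
state=B head=1 tape=_[z]_xyyz
Cell 0 holds _ when M halts.

_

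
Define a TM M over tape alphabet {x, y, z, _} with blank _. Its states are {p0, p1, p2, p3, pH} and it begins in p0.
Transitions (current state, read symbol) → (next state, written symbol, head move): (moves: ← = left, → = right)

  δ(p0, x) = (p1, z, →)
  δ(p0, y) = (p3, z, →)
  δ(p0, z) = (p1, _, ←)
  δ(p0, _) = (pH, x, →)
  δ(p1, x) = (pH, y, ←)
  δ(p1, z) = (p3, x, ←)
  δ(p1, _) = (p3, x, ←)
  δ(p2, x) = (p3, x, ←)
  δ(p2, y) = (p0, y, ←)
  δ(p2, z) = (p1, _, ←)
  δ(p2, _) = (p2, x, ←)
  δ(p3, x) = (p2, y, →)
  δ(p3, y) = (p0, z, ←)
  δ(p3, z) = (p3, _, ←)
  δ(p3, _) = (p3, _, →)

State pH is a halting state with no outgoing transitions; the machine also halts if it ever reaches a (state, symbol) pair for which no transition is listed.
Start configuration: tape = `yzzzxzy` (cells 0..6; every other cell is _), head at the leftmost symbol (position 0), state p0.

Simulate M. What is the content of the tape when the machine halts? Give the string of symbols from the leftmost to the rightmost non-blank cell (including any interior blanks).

y_y

state=p0 head=0 tape=_[y]zzzxzy   (p0,y)→(p3,z,→)
state=p3 head=1 tape=_z[z]zzxzy   (p3,z)→(p3,_,←)
state=p3 head=0 tape=_[z]_zzxzy   (p3,z)→(p3,_,←)
state=p3 head=-1 tape=[_]__zzxzy   (p3,_)→(p3,_,→)
state=p3 head=0 tape=_[_]_zzxzy   (p3,_)→(p3,_,→)
state=p3 head=1 tape=__[_]zzxzy   (p3,_)→(p3,_,→)
state=p3 head=2 tape=___[z]zxzy   (p3,z)→(p3,_,←)
state=p3 head=1 tape=__[_]_zxzy   (p3,_)→(p3,_,→)
state=p3 head=2 tape=___[_]zxzy   (p3,_)→(p3,_,→)
state=p3 head=3 tape=____[z]xzy   (p3,z)→(p3,_,←)
state=p3 head=2 tape=___[_]_xzy   (p3,_)→(p3,_,→)
state=p3 head=3 tape=____[_]xzy   (p3,_)→(p3,_,→)
state=p3 head=4 tape=_____[x]zy   (p3,x)→(p2,y,→)
state=p2 head=5 tape=_____y[z]y   (p2,z)→(p1,_,←)
state=p1 head=4 tape=_____[y]_y
The non-blank tape span at halt is y_y.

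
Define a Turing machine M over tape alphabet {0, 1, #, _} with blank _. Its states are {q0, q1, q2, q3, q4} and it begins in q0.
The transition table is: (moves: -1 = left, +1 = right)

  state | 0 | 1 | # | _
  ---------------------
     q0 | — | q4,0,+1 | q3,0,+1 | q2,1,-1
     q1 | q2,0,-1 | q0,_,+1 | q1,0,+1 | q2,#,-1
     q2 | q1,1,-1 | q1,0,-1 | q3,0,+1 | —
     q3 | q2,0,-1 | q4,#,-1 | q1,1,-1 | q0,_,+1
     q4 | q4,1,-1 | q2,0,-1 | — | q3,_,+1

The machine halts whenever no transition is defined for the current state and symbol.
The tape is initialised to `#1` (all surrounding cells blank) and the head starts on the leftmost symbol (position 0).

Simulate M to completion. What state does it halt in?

q2

q0 | __[#]1   read # → write 0, move +1, go to q3
q3 | __0[1]   read 1 → write #, move -1, go to q4
q4 | __[0]#   read 0 → write 1, move -1, go to q4
q4 | _[_]1#   read _ → write _, move +1, go to q3
q3 | __[1]#   read 1 → write #, move -1, go to q4
q4 | _[_]##   read _ → write _, move +1, go to q3
q3 | __[#]#   read # → write 1, move -1, go to q1
q1 | _[_]1#   read _ → write #, move -1, go to q2
q2 | [_]#1#
No transition is defined for (q2, _); M halts in state q2.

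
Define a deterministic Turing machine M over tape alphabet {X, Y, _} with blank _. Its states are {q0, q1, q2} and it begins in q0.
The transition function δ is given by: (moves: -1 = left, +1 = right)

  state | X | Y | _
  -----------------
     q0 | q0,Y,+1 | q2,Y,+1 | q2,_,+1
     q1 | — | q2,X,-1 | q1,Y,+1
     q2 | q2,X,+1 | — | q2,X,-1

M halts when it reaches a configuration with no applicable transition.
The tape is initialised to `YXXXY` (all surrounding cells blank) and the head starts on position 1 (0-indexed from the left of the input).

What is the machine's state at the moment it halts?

q0 | Y[X]XXY_   read X → write Y, move +1, go to q0
q0 | YY[X]XY_   read X → write Y, move +1, go to q0
q0 | YYY[X]Y_   read X → write Y, move +1, go to q0
q0 | YYYY[Y]_   read Y → write Y, move +1, go to q2
q2 | YYYYY[_]   read _ → write X, move -1, go to q2
q2 | YYYY[Y]X
No transition is defined for (q2, Y); M halts in state q2.

q2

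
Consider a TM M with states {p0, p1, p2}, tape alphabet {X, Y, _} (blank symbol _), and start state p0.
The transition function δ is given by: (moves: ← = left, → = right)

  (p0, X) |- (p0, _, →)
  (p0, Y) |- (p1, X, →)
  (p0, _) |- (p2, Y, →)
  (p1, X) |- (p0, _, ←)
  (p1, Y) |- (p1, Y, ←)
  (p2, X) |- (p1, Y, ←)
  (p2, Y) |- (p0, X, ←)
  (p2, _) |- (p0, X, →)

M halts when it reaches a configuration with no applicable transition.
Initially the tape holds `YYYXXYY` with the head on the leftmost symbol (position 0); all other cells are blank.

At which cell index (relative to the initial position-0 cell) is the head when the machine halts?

1

p0 | _[Y]YYXXYY   read Y → write X, move →, go to p1
p1 | _X[Y]YXXYY   read Y → write Y, move ←, go to p1
p1 | _[X]YYXXYY   read X → write _, move ←, go to p0
p0 | [_]_YYXXYY   read _ → write Y, move →, go to p2
p2 | Y[_]YYXXYY   read _ → write X, move →, go to p0
p0 | YX[Y]YXXYY   read Y → write X, move →, go to p1
p1 | YXX[Y]XXYY   read Y → write Y, move ←, go to p1
p1 | YX[X]YXXYY   read X → write _, move ←, go to p0
p0 | Y[X]_YXXYY   read X → write _, move →, go to p0
p0 | Y_[_]YXXYY   read _ → write Y, move →, go to p2
p2 | Y_Y[Y]XXYY   read Y → write X, move ←, go to p0
p0 | Y_[Y]XXXYY   read Y → write X, move →, go to p1
p1 | Y_X[X]XXYY   read X → write _, move ←, go to p0
p0 | Y_[X]_XXYY   read X → write _, move →, go to p0
p0 | Y__[_]XXYY   read _ → write Y, move →, go to p2
p2 | Y__Y[X]XYY   read X → write Y, move ←, go to p1
p1 | Y__[Y]YXYY   read Y → write Y, move ←, go to p1
p1 | Y_[_]YYXYY
At halt the head is at cell 1.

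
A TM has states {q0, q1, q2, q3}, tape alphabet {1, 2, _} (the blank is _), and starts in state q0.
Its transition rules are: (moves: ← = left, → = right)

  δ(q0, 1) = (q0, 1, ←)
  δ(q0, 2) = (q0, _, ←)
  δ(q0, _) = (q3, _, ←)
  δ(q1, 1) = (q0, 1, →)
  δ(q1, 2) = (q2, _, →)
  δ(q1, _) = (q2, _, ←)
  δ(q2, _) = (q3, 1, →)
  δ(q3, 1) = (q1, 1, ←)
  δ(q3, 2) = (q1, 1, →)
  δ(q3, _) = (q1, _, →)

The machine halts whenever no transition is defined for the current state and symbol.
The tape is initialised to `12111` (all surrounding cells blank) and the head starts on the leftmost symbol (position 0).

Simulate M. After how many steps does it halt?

18

state=q0 head=0 tape=____[1]2111   (q0,1)→(q0,1,←)
state=q0 head=-1 tape=___[_]12111   (q0,_)→(q3,_,←)
state=q3 head=-2 tape=__[_]_12111   (q3,_)→(q1,_,→)
state=q1 head=-1 tape=___[_]12111   (q1,_)→(q2,_,←)
state=q2 head=-2 tape=__[_]_12111   (q2,_)→(q3,1,→)
state=q3 head=-1 tape=__1[_]12111   (q3,_)→(q1,_,→)
state=q1 head=0 tape=__1_[1]2111   (q1,1)→(q0,1,→)
state=q0 head=1 tape=__1_1[2]111   (q0,2)→(q0,_,←)
state=q0 head=0 tape=__1_[1]_111   (q0,1)→(q0,1,←)
state=q0 head=-1 tape=__1[_]1_111   (q0,_)→(q3,_,←)
state=q3 head=-2 tape=__[1]_1_111   (q3,1)→(q1,1,←)
state=q1 head=-3 tape=_[_]1_1_111   (q1,_)→(q2,_,←)
state=q2 head=-4 tape=[_]_1_1_111   (q2,_)→(q3,1,→)
state=q3 head=-3 tape=1[_]1_1_111   (q3,_)→(q1,_,→)
state=q1 head=-2 tape=1_[1]_1_111   (q1,1)→(q0,1,→)
state=q0 head=-1 tape=1_1[_]1_111   (q0,_)→(q3,_,←)
state=q3 head=-2 tape=1_[1]_1_111   (q3,1)→(q1,1,←)
state=q1 head=-3 tape=1[_]1_1_111   (q1,_)→(q2,_,←)
state=q2 head=-4 tape=[1]_1_1_111
M halts after 18 transitions.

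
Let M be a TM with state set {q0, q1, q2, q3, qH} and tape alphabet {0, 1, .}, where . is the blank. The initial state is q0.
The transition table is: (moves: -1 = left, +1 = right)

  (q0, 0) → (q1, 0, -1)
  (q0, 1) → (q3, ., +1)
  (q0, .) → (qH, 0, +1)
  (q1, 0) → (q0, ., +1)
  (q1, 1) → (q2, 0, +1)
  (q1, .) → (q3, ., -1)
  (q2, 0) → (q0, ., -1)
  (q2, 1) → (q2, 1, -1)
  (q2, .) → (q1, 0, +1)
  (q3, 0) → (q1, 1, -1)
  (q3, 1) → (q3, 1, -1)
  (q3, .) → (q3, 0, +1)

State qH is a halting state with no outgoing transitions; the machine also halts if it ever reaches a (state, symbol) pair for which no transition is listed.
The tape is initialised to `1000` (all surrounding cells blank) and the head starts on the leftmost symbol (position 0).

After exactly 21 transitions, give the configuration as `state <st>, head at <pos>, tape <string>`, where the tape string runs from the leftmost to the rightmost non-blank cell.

state=q0 head=0 tape=..[1]000   (q0,1)→(q3,.,+1)
state=q3 head=1 tape=...[0]00   (q3,0)→(q1,1,-1)
state=q1 head=0 tape=..[.]100   (q1,.)→(q3,.,-1)
state=q3 head=-1 tape=.[.].100   (q3,.)→(q3,0,+1)
state=q3 head=0 tape=.0[.]100   (q3,.)→(q3,0,+1)
state=q3 head=1 tape=.00[1]00   (q3,1)→(q3,1,-1)
state=q3 head=0 tape=.0[0]100   (q3,0)→(q1,1,-1)
state=q1 head=-1 tape=.[0]1100   (q1,0)→(q0,.,+1)
state=q0 head=0 tape=..[1]100   (q0,1)→(q3,.,+1)
state=q3 head=1 tape=...[1]00   (q3,1)→(q3,1,-1)
state=q3 head=0 tape=..[.]100   (q3,.)→(q3,0,+1)
state=q3 head=1 tape=..0[1]00   (q3,1)→(q3,1,-1)
state=q3 head=0 tape=..[0]100   (q3,0)→(q1,1,-1)
state=q1 head=-1 tape=.[.]1100   (q1,.)→(q3,.,-1)
state=q3 head=-2 tape=[.].1100   (q3,.)→(q3,0,+1)
state=q3 head=-1 tape=0[.]1100   (q3,.)→(q3,0,+1)
state=q3 head=0 tape=00[1]100   (q3,1)→(q3,1,-1)
state=q3 head=-1 tape=0[0]1100   (q3,0)→(q1,1,-1)
state=q1 head=-2 tape=[0]11100   (q1,0)→(q0,.,+1)
state=q0 head=-1 tape=.[1]1100   (q0,1)→(q3,.,+1)
state=q3 head=0 tape=..[1]100   (q3,1)→(q3,1,-1)
state=q3 head=-1 tape=.[.]1100
After 21 steps: state q3, head at -1, tape 1100.

state q3, head at -1, tape 1100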